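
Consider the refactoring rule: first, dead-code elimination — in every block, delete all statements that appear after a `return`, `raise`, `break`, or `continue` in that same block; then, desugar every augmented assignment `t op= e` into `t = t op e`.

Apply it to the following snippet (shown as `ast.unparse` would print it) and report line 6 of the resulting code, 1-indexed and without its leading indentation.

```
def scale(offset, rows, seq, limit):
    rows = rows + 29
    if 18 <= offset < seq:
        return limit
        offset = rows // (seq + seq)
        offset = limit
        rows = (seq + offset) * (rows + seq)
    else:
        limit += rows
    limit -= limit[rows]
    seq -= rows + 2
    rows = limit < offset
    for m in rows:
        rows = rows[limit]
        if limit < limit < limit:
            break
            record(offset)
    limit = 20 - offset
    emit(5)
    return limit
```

limit = limit + rows

Transformed code:
def scale(offset, rows, seq, limit):
    rows = rows + 29
    if 18 <= offset < seq:
        return limit
    else:
        limit = limit + rows
    limit = limit - limit[rows]
    seq = seq - (rows + 2)
    rows = limit < offset
    for m in rows:
        rows = rows[limit]
        if limit < limit < limit:
            break
    limit = 20 - offset
    emit(5)
    return limit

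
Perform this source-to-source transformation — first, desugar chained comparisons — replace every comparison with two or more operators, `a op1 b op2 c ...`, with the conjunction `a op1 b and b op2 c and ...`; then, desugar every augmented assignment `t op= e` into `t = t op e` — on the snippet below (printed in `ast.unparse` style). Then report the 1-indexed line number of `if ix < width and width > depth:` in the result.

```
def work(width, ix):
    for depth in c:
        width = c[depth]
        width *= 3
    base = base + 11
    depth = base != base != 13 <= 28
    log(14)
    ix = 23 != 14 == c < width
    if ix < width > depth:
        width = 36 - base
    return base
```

Transformed code:
def work(width, ix):
    for depth in c:
        width = c[depth]
        width = width * 3
    base = base + 11
    depth = base != base and base != 13 and (13 <= 28)
    log(14)
    ix = 23 != 14 and 14 == c and (c < width)
    if ix < width and width > depth:
        width = 36 - base
    return base

9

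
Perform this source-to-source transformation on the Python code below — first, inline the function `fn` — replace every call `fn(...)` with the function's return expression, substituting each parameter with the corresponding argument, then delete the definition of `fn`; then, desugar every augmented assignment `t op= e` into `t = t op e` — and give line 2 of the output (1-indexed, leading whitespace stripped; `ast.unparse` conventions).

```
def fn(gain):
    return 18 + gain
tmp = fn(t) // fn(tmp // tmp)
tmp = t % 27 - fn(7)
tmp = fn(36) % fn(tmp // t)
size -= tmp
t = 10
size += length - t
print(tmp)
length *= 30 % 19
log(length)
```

Transformed code:
tmp = (18 + t) // (18 + tmp // tmp)
tmp = t % 27 - (18 + 7)
tmp = (18 + 36) % (18 + tmp // t)
size = size - tmp
t = 10
size = size + (length - t)
print(tmp)
length = length * (30 % 19)
log(length)

tmp = t % 27 - (18 + 7)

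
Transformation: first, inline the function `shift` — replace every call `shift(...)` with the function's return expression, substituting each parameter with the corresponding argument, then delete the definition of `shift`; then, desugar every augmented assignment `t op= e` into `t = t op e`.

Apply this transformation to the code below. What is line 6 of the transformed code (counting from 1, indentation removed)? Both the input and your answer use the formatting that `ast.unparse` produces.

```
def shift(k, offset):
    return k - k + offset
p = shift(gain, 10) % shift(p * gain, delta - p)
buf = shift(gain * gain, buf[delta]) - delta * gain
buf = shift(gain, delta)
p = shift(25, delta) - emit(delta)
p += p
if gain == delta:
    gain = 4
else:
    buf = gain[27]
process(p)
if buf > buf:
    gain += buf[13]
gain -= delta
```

if gain == delta:

Transformed code:
p = (gain - gain + 10) % (p * gain - p * gain + (delta - p))
buf = gain * gain - gain * gain + buf[delta] - delta * gain
buf = gain - gain + delta
p = 25 - 25 + delta - emit(delta)
p = p + p
if gain == delta:
    gain = 4
else:
    buf = gain[27]
process(p)
if buf > buf:
    gain = gain + buf[13]
gain = gain - delta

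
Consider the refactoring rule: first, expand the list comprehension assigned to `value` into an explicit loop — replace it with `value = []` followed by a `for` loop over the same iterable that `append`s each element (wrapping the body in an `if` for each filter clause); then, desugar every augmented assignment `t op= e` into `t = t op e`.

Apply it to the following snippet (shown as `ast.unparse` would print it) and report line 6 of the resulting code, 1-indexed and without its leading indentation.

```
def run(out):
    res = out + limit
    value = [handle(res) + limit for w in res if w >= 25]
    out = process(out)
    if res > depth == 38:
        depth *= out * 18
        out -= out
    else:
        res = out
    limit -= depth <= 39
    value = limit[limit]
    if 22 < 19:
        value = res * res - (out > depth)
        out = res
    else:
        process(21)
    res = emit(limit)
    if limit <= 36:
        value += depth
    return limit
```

value.append(handle(res) + limit)

Transformed code:
def run(out):
    res = out + limit
    value = []
    for w in res:
        if w >= 25:
            value.append(handle(res) + limit)
    out = process(out)
    if res > depth == 38:
        depth = depth * (out * 18)
        out = out - out
    else:
        res = out
    limit = limit - (depth <= 39)
    value = limit[limit]
    if 22 < 19:
        value = res * res - (out > depth)
        out = res
    else:
        process(21)
    res = emit(limit)
    if limit <= 36:
        value = value + depth
    return limit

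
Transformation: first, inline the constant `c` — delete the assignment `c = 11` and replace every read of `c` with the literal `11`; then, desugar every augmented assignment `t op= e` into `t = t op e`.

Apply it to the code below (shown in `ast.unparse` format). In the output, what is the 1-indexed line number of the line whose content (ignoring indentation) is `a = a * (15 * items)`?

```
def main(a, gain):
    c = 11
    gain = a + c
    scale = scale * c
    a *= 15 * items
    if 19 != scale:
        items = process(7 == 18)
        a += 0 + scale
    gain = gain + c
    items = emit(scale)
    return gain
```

Transformed code:
def main(a, gain):
    gain = a + 11
    scale = scale * 11
    a = a * (15 * items)
    if 19 != scale:
        items = process(7 == 18)
        a = a + (0 + scale)
    gain = gain + 11
    items = emit(scale)
    return gain

4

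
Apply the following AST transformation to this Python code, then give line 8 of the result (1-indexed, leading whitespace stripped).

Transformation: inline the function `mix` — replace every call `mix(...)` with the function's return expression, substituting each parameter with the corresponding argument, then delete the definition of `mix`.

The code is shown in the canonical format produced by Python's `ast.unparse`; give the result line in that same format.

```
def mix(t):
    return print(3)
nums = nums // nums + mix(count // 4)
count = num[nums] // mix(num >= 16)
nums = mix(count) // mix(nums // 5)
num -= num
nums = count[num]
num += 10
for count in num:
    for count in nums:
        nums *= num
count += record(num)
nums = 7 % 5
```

for count in nums:

Transformed code:
nums = nums // nums + print(3)
count = num[nums] // print(3)
nums = print(3) // print(3)
num -= num
nums = count[num]
num += 10
for count in num:
    for count in nums:
        nums *= num
count += record(num)
nums = 7 % 5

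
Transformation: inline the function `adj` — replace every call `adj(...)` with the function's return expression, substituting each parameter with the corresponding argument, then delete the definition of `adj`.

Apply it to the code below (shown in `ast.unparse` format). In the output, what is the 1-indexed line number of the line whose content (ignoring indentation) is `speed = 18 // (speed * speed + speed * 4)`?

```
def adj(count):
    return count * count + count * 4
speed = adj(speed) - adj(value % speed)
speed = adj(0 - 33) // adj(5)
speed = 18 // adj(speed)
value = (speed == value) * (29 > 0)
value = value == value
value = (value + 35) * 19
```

3

Transformed code:
speed = speed * speed + speed * 4 - (value % speed * (value % speed) + value % speed * 4)
speed = ((0 - 33) * (0 - 33) + (0 - 33) * 4) // (5 * 5 + 5 * 4)
speed = 18 // (speed * speed + speed * 4)
value = (speed == value) * (29 > 0)
value = value == value
value = (value + 35) * 19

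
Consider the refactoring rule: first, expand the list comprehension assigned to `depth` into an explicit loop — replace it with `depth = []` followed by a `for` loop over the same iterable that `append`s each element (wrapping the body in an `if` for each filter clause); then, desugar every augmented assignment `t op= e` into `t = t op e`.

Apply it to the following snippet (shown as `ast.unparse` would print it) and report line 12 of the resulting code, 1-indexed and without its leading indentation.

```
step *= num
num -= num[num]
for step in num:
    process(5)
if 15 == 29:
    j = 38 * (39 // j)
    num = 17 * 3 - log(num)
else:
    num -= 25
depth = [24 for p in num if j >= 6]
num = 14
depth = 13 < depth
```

Transformed code:
step = step * num
num = num - num[num]
for step in num:
    process(5)
if 15 == 29:
    j = 38 * (39 // j)
    num = 17 * 3 - log(num)
else:
    num = num - 25
depth = []
for p in num:
    if j >= 6:
        depth.append(24)
num = 14
depth = 13 < depth

if j >= 6:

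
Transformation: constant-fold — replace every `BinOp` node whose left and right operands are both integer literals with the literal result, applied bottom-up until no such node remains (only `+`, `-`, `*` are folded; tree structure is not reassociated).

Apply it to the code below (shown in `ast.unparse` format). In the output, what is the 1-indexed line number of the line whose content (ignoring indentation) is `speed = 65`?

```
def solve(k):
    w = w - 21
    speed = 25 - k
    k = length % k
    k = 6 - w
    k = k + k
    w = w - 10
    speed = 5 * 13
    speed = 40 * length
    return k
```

8

Transformed code:
def solve(k):
    w = w - 21
    speed = 25 - k
    k = length % k
    k = 6 - w
    k = k + k
    w = w - 10
    speed = 65
    speed = 40 * length
    return k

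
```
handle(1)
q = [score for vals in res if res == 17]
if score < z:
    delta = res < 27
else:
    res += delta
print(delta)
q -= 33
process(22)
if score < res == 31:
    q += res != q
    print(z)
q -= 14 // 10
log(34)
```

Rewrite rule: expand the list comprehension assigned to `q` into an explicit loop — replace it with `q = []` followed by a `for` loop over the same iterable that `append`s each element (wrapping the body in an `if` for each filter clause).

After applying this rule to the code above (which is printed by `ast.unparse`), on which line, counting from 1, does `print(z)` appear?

15

Transformed code:
handle(1)
q = []
for vals in res:
    if res == 17:
        q.append(score)
if score < z:
    delta = res < 27
else:
    res += delta
print(delta)
q -= 33
process(22)
if score < res == 31:
    q += res != q
    print(z)
q -= 14 // 10
log(34)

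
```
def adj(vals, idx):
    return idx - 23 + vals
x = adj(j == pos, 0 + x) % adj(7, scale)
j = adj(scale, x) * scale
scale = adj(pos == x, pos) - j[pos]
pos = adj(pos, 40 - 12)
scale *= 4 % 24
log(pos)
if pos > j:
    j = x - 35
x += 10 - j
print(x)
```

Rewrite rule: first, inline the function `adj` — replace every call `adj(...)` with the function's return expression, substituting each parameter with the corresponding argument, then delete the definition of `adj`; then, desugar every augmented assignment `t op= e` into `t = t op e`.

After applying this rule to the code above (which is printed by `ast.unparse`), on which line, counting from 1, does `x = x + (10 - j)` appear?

9

Transformed code:
x = (0 + x - 23 + (j == pos)) % (scale - 23 + 7)
j = (x - 23 + scale) * scale
scale = pos - 23 + (pos == x) - j[pos]
pos = 40 - 12 - 23 + pos
scale = scale * (4 % 24)
log(pos)
if pos > j:
    j = x - 35
x = x + (10 - j)
print(x)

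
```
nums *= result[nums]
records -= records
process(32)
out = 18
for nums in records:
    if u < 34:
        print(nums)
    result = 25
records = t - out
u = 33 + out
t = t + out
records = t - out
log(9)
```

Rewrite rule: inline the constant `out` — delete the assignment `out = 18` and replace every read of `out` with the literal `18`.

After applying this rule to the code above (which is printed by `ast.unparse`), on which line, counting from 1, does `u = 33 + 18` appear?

9

Transformed code:
nums *= result[nums]
records -= records
process(32)
for nums in records:
    if u < 34:
        print(nums)
    result = 25
records = t - 18
u = 33 + 18
t = t + 18
records = t - 18
log(9)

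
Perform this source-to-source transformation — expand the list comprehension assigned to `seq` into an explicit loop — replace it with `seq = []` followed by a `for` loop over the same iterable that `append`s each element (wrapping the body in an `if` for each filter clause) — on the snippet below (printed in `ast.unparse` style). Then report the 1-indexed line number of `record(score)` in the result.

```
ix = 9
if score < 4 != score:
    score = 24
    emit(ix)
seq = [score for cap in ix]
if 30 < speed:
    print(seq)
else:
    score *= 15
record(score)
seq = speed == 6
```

Transformed code:
ix = 9
if score < 4 != score:
    score = 24
    emit(ix)
seq = []
for cap in ix:
    seq.append(score)
if 30 < speed:
    print(seq)
else:
    score *= 15
record(score)
seq = speed == 6

12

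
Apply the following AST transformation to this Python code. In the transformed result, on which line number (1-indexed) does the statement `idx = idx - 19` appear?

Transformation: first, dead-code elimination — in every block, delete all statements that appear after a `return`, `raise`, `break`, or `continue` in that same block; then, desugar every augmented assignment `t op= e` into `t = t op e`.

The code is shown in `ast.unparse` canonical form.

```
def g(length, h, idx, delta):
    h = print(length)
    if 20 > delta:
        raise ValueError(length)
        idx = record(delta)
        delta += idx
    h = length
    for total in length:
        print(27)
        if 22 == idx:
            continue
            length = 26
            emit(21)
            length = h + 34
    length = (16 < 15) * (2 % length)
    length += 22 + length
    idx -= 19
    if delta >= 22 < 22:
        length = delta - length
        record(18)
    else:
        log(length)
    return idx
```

12

Transformed code:
def g(length, h, idx, delta):
    h = print(length)
    if 20 > delta:
        raise ValueError(length)
    h = length
    for total in length:
        print(27)
        if 22 == idx:
            continue
    length = (16 < 15) * (2 % length)
    length = length + (22 + length)
    idx = idx - 19
    if delta >= 22 < 22:
        length = delta - length
        record(18)
    else:
        log(length)
    return idx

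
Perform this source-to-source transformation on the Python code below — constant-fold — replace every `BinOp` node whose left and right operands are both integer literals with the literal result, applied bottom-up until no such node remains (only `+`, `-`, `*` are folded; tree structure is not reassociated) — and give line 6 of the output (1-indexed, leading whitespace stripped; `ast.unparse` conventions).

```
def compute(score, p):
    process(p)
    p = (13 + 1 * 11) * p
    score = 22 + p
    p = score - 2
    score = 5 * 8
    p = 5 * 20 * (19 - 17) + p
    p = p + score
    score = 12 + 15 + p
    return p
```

score = 40

Transformed code:
def compute(score, p):
    process(p)
    p = 24 * p
    score = 22 + p
    p = score - 2
    score = 40
    p = 200 + p
    p = p + score
    score = 27 + p
    return p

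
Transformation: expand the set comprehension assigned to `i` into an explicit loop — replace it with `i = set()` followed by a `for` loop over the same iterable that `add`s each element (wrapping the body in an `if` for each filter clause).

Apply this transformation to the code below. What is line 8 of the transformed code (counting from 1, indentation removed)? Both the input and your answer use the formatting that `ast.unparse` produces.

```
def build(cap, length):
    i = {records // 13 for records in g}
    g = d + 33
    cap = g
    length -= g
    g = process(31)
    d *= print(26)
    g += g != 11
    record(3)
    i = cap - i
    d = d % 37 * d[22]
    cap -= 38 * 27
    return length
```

Transformed code:
def build(cap, length):
    i = set()
    for records in g:
        i.add(records // 13)
    g = d + 33
    cap = g
    length -= g
    g = process(31)
    d *= print(26)
    g += g != 11
    record(3)
    i = cap - i
    d = d % 37 * d[22]
    cap -= 38 * 27
    return length

g = process(31)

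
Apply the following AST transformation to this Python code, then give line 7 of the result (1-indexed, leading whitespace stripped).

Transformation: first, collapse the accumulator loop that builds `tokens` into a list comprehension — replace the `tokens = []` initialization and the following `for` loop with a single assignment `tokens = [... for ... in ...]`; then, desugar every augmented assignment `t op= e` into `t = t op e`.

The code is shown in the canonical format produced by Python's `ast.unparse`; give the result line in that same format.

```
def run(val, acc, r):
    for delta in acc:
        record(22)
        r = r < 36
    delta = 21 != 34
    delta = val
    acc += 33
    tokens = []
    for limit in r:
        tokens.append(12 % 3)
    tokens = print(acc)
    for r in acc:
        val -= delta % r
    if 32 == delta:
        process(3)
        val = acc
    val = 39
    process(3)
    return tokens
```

acc = acc + 33

Transformed code:
def run(val, acc, r):
    for delta in acc:
        record(22)
        r = r < 36
    delta = 21 != 34
    delta = val
    acc = acc + 33
    tokens = [12 % 3 for limit in r]
    tokens = print(acc)
    for r in acc:
        val = val - delta % r
    if 32 == delta:
        process(3)
        val = acc
    val = 39
    process(3)
    return tokens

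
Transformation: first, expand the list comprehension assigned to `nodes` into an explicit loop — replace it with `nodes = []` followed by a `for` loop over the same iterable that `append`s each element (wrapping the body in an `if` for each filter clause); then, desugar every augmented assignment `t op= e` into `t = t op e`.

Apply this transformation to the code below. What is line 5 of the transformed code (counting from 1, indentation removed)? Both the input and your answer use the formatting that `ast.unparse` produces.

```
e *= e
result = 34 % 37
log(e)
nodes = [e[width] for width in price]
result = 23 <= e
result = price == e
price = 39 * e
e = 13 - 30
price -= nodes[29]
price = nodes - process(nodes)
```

Transformed code:
e = e * e
result = 34 % 37
log(e)
nodes = []
for width in price:
    nodes.append(e[width])
result = 23 <= e
result = price == e
price = 39 * e
e = 13 - 30
price = price - nodes[29]
price = nodes - process(nodes)

for width in price:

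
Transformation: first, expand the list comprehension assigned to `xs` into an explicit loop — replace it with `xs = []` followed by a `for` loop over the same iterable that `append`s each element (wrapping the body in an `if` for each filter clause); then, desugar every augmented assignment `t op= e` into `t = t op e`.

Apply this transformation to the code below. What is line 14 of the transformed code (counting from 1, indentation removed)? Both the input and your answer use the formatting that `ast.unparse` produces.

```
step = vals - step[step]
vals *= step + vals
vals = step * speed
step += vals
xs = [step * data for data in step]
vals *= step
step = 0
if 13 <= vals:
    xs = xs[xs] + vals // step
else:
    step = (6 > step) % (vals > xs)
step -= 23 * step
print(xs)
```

step = step - 23 * step

Transformed code:
step = vals - step[step]
vals = vals * (step + vals)
vals = step * speed
step = step + vals
xs = []
for data in step:
    xs.append(step * data)
vals = vals * step
step = 0
if 13 <= vals:
    xs = xs[xs] + vals // step
else:
    step = (6 > step) % (vals > xs)
step = step - 23 * step
print(xs)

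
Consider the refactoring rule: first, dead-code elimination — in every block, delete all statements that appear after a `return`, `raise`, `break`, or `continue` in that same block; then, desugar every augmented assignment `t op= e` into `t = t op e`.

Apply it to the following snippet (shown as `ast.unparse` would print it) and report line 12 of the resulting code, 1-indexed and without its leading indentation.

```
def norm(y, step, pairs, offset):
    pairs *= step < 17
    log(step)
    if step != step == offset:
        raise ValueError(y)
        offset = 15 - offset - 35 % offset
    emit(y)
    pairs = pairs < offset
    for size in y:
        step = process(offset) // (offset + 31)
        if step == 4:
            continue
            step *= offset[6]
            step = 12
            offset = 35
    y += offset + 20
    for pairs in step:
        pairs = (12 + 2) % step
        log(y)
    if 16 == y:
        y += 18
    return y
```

Transformed code:
def norm(y, step, pairs, offset):
    pairs = pairs * (step < 17)
    log(step)
    if step != step == offset:
        raise ValueError(y)
    emit(y)
    pairs = pairs < offset
    for size in y:
        step = process(offset) // (offset + 31)
        if step == 4:
            continue
    y = y + (offset + 20)
    for pairs in step:
        pairs = (12 + 2) % step
        log(y)
    if 16 == y:
        y = y + 18
    return y

y = y + (offset + 20)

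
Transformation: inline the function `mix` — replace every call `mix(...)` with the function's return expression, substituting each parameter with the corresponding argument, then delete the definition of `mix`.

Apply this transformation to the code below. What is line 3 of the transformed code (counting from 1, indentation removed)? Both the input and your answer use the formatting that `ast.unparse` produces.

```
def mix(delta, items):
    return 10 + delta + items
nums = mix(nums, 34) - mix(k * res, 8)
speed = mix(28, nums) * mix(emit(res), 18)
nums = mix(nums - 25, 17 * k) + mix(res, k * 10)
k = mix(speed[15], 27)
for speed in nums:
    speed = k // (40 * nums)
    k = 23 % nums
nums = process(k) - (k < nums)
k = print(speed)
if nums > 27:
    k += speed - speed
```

Transformed code:
nums = 10 + nums + 34 - (10 + k * res + 8)
speed = (10 + 28 + nums) * (10 + emit(res) + 18)
nums = 10 + (nums - 25) + 17 * k + (10 + res + k * 10)
k = 10 + speed[15] + 27
for speed in nums:
    speed = k // (40 * nums)
    k = 23 % nums
nums = process(k) - (k < nums)
k = print(speed)
if nums > 27:
    k += speed - speed

nums = 10 + (nums - 25) + 17 * k + (10 + res + k * 10)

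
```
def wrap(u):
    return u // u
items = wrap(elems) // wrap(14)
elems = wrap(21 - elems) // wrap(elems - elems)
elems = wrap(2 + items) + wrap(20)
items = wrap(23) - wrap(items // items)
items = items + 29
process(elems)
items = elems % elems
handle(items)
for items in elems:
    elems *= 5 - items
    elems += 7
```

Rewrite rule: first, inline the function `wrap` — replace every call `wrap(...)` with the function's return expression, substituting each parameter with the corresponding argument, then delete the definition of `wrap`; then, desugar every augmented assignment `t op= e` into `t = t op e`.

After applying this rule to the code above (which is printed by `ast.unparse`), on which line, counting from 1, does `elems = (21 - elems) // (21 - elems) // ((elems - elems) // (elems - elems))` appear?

Transformed code:
items = elems // elems // (14 // 14)
elems = (21 - elems) // (21 - elems) // ((elems - elems) // (elems - elems))
elems = (2 + items) // (2 + items) + 20 // 20
items = 23 // 23 - items // items // (items // items)
items = items + 29
process(elems)
items = elems % elems
handle(items)
for items in elems:
    elems = elems * (5 - items)
    elems = elems + 7

2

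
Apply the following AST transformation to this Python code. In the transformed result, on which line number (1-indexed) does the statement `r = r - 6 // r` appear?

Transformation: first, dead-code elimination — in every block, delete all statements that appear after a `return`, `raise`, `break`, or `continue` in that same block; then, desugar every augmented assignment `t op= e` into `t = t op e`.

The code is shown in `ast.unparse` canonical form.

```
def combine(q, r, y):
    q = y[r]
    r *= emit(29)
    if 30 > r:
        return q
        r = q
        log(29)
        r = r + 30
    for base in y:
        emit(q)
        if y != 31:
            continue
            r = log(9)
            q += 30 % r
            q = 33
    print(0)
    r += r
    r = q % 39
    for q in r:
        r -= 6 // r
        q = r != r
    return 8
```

Transformed code:
def combine(q, r, y):
    q = y[r]
    r = r * emit(29)
    if 30 > r:
        return q
    for base in y:
        emit(q)
        if y != 31:
            continue
    print(0)
    r = r + r
    r = q % 39
    for q in r:
        r = r - 6 // r
        q = r != r
    return 8

14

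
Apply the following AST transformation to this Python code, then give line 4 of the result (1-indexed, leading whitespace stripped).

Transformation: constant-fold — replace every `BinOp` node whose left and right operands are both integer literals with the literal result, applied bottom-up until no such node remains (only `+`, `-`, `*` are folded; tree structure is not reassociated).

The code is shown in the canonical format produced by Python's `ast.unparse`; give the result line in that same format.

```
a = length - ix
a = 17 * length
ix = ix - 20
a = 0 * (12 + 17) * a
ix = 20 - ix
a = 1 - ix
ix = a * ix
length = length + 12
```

a = 0 * a

Transformed code:
a = length - ix
a = 17 * length
ix = ix - 20
a = 0 * a
ix = 20 - ix
a = 1 - ix
ix = a * ix
length = length + 12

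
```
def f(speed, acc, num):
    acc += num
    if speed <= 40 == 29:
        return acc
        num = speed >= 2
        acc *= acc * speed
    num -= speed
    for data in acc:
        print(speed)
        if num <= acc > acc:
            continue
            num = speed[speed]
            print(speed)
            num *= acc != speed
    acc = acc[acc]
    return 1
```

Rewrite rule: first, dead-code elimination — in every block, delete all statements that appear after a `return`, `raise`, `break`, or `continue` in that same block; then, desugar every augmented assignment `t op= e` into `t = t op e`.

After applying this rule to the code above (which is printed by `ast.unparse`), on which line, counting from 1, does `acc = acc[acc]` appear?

Transformed code:
def f(speed, acc, num):
    acc = acc + num
    if speed <= 40 == 29:
        return acc
    num = num - speed
    for data in acc:
        print(speed)
        if num <= acc > acc:
            continue
    acc = acc[acc]
    return 1

10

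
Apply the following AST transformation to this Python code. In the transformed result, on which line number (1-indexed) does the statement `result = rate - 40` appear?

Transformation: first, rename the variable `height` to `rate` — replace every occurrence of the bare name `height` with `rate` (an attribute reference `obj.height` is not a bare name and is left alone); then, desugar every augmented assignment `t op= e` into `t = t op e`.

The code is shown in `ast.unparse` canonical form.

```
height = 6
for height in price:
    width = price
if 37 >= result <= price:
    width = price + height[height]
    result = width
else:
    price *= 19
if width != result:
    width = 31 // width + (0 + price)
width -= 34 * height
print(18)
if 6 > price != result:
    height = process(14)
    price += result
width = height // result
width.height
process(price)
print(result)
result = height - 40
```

Transformed code:
rate = 6
for rate in price:
    width = price
if 37 >= result <= price:
    width = price + rate[rate]
    result = width
else:
    price = price * 19
if width != result:
    width = 31 // width + (0 + price)
width = width - 34 * rate
print(18)
if 6 > price != result:
    rate = process(14)
    price = price + result
width = rate // result
width.height
process(price)
print(result)
result = rate - 40

20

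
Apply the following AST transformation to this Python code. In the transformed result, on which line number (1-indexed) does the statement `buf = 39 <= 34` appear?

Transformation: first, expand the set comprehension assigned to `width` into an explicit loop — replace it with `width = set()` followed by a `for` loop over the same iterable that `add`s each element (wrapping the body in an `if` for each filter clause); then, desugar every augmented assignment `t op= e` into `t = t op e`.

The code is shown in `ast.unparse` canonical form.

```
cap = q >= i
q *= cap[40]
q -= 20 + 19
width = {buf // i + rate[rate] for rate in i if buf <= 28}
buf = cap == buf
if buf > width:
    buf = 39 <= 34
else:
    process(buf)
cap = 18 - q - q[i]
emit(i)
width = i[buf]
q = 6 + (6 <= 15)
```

10

Transformed code:
cap = q >= i
q = q * cap[40]
q = q - (20 + 19)
width = set()
for rate in i:
    if buf <= 28:
        width.add(buf // i + rate[rate])
buf = cap == buf
if buf > width:
    buf = 39 <= 34
else:
    process(buf)
cap = 18 - q - q[i]
emit(i)
width = i[buf]
q = 6 + (6 <= 15)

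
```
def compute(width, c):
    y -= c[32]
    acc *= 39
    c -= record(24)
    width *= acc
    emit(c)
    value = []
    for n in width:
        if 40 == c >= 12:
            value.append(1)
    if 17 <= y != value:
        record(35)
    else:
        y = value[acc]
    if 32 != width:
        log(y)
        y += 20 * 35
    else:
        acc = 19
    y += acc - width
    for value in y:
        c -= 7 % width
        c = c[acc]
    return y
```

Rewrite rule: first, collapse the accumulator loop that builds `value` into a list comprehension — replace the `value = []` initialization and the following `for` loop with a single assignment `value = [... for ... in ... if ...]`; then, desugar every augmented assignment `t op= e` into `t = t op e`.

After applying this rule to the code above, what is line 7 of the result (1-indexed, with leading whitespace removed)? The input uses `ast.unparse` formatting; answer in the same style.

Transformed code:
def compute(width, c):
    y = y - c[32]
    acc = acc * 39
    c = c - record(24)
    width = width * acc
    emit(c)
    value = [1 for n in width if 40 == c >= 12]
    if 17 <= y != value:
        record(35)
    else:
        y = value[acc]
    if 32 != width:
        log(y)
        y = y + 20 * 35
    else:
        acc = 19
    y = y + (acc - width)
    for value in y:
        c = c - 7 % width
        c = c[acc]
    return y

value = [1 for n in width if 40 == c >= 12]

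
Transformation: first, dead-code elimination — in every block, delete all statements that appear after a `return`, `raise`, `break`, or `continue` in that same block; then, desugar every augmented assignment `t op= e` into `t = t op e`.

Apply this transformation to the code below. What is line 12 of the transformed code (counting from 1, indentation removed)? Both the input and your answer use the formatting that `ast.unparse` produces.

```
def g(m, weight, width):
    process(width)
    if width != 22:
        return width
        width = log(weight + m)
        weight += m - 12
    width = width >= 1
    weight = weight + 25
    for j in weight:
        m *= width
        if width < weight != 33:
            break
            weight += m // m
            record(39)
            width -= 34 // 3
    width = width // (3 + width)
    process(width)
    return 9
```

process(width)

Transformed code:
def g(m, weight, width):
    process(width)
    if width != 22:
        return width
    width = width >= 1
    weight = weight + 25
    for j in weight:
        m = m * width
        if width < weight != 33:
            break
    width = width // (3 + width)
    process(width)
    return 9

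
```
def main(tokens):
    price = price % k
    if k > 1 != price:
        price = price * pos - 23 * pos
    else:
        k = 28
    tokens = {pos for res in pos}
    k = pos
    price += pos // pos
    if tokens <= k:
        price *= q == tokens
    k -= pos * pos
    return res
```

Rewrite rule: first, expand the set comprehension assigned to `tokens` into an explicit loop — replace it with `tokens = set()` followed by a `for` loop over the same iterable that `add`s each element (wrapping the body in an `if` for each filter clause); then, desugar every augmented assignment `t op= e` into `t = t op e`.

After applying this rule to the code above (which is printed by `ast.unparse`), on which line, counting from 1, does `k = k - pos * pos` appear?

14

Transformed code:
def main(tokens):
    price = price % k
    if k > 1 != price:
        price = price * pos - 23 * pos
    else:
        k = 28
    tokens = set()
    for res in pos:
        tokens.add(pos)
    k = pos
    price = price + pos // pos
    if tokens <= k:
        price = price * (q == tokens)
    k = k - pos * pos
    return res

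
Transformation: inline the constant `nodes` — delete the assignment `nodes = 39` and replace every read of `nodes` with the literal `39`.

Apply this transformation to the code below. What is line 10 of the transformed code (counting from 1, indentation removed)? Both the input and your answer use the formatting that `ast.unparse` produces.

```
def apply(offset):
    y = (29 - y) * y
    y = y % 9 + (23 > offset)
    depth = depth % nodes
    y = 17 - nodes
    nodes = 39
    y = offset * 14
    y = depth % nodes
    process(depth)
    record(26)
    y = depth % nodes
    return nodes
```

y = depth % 39

Transformed code:
def apply(offset):
    y = (29 - y) * y
    y = y % 9 + (23 > offset)
    depth = depth % 39
    y = 17 - 39
    y = offset * 14
    y = depth % 39
    process(depth)
    record(26)
    y = depth % 39
    return 39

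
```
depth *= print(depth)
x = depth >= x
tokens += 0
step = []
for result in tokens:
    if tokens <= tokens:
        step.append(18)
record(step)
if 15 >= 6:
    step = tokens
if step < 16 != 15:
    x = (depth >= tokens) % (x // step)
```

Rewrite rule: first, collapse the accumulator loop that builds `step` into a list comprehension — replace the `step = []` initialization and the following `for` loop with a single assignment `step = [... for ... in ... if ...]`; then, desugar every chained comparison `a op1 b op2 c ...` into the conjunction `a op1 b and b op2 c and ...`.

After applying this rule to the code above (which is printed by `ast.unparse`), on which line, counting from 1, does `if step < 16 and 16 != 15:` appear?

Transformed code:
depth *= print(depth)
x = depth >= x
tokens += 0
step = [18 for result in tokens if tokens <= tokens]
record(step)
if 15 >= 6:
    step = tokens
if step < 16 and 16 != 15:
    x = (depth >= tokens) % (x // step)

8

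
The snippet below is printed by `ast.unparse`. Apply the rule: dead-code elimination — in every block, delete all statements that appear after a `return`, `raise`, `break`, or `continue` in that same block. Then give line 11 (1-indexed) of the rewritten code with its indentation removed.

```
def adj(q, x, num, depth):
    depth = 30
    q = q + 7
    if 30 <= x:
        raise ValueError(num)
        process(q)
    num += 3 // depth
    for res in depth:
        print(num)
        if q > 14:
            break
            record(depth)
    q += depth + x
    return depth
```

Transformed code:
def adj(q, x, num, depth):
    depth = 30
    q = q + 7
    if 30 <= x:
        raise ValueError(num)
    num += 3 // depth
    for res in depth:
        print(num)
        if q > 14:
            break
    q += depth + x
    return depth

q += depth + x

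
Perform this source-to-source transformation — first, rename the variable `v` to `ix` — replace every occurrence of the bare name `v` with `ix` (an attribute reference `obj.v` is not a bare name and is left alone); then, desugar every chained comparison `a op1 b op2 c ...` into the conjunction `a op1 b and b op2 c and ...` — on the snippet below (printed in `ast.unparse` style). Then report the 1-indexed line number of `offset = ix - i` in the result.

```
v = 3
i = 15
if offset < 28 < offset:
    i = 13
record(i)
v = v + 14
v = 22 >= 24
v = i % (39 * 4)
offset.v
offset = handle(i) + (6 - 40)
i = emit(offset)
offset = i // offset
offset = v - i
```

13

Transformed code:
ix = 3
i = 15
if offset < 28 and 28 < offset:
    i = 13
record(i)
ix = ix + 14
ix = 22 >= 24
ix = i % (39 * 4)
offset.v
offset = handle(i) + (6 - 40)
i = emit(offset)
offset = i // offset
offset = ix - i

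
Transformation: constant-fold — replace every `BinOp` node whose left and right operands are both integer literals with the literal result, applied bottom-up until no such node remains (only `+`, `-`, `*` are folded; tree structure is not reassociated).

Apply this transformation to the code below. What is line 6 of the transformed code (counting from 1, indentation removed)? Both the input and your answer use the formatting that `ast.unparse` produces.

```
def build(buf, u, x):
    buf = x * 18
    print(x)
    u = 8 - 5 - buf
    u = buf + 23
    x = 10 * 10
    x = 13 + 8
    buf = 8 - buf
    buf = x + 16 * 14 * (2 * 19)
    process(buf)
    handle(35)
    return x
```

x = 100

Transformed code:
def build(buf, u, x):
    buf = x * 18
    print(x)
    u = 3 - buf
    u = buf + 23
    x = 100
    x = 21
    buf = 8 - buf
    buf = x + 8512
    process(buf)
    handle(35)
    return x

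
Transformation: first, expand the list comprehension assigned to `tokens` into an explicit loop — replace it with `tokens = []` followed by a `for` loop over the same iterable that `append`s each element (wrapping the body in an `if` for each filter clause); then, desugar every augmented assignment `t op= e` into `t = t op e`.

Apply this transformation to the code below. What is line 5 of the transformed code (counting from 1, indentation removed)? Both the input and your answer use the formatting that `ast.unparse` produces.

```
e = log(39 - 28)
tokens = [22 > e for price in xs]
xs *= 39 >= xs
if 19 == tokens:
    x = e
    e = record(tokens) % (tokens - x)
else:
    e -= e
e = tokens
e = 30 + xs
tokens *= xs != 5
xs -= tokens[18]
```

xs = xs * (39 >= xs)

Transformed code:
e = log(39 - 28)
tokens = []
for price in xs:
    tokens.append(22 > e)
xs = xs * (39 >= xs)
if 19 == tokens:
    x = e
    e = record(tokens) % (tokens - x)
else:
    e = e - e
e = tokens
e = 30 + xs
tokens = tokens * (xs != 5)
xs = xs - tokens[18]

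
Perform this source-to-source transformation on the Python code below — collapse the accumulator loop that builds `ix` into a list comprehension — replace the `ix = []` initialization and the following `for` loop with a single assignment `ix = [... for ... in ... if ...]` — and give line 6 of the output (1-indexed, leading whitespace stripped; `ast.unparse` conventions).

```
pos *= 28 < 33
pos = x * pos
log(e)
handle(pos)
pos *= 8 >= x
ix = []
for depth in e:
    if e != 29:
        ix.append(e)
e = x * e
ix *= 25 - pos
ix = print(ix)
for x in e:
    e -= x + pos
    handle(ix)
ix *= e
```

Transformed code:
pos *= 28 < 33
pos = x * pos
log(e)
handle(pos)
pos *= 8 >= x
ix = [e for depth in e if e != 29]
e = x * e
ix *= 25 - pos
ix = print(ix)
for x in e:
    e -= x + pos
    handle(ix)
ix *= e

ix = [e for depth in e if e != 29]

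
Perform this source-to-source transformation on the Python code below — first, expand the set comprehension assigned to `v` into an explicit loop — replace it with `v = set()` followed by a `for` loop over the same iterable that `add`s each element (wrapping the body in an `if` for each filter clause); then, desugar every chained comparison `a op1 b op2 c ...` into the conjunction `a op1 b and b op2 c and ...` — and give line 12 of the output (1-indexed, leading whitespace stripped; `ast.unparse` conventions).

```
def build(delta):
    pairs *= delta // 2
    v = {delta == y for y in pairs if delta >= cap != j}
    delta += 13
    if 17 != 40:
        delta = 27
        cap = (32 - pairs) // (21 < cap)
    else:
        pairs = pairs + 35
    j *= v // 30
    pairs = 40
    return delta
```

Transformed code:
def build(delta):
    pairs *= delta // 2
    v = set()
    for y in pairs:
        if delta >= cap and cap != j:
            v.add(delta == y)
    delta += 13
    if 17 != 40:
        delta = 27
        cap = (32 - pairs) // (21 < cap)
    else:
        pairs = pairs + 35
    j *= v // 30
    pairs = 40
    return delta

pairs = pairs + 35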